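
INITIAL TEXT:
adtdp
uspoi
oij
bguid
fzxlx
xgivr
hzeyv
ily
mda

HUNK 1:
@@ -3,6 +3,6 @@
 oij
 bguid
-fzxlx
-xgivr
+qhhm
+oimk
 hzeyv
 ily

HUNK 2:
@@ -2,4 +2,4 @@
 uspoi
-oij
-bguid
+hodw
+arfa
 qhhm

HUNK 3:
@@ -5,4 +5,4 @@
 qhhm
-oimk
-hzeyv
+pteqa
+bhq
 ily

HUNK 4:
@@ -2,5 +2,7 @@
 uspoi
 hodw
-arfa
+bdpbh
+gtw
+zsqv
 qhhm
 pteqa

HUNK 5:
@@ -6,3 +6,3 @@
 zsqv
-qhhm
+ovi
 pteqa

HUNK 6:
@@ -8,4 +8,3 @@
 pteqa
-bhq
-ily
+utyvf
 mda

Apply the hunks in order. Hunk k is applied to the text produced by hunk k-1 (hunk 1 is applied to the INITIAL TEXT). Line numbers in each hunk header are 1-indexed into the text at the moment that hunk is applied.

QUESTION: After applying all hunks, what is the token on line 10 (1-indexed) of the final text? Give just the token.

Hunk 1: at line 3 remove [fzxlx,xgivr] add [qhhm,oimk] -> 9 lines: adtdp uspoi oij bguid qhhm oimk hzeyv ily mda
Hunk 2: at line 2 remove [oij,bguid] add [hodw,arfa] -> 9 lines: adtdp uspoi hodw arfa qhhm oimk hzeyv ily mda
Hunk 3: at line 5 remove [oimk,hzeyv] add [pteqa,bhq] -> 9 lines: adtdp uspoi hodw arfa qhhm pteqa bhq ily mda
Hunk 4: at line 2 remove [arfa] add [bdpbh,gtw,zsqv] -> 11 lines: adtdp uspoi hodw bdpbh gtw zsqv qhhm pteqa bhq ily mda
Hunk 5: at line 6 remove [qhhm] add [ovi] -> 11 lines: adtdp uspoi hodw bdpbh gtw zsqv ovi pteqa bhq ily mda
Hunk 6: at line 8 remove [bhq,ily] add [utyvf] -> 10 lines: adtdp uspoi hodw bdpbh gtw zsqv ovi pteqa utyvf mda
Final line 10: mda

Answer: mda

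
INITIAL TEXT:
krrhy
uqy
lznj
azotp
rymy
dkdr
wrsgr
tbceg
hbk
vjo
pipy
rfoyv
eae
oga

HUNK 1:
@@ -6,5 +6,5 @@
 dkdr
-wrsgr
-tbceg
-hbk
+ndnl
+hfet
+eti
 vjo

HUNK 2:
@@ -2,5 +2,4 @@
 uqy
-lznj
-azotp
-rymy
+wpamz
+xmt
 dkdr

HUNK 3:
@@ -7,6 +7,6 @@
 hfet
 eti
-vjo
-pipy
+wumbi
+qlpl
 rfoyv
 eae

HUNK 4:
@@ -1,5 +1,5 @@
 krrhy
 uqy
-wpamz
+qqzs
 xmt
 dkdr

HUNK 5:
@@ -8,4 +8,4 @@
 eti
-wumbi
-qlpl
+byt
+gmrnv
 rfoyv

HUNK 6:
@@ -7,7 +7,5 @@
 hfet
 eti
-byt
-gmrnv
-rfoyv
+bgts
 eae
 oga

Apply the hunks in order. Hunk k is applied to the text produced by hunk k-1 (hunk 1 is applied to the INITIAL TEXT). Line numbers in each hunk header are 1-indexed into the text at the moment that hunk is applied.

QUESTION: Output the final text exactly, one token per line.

Hunk 1: at line 6 remove [wrsgr,tbceg,hbk] add [ndnl,hfet,eti] -> 14 lines: krrhy uqy lznj azotp rymy dkdr ndnl hfet eti vjo pipy rfoyv eae oga
Hunk 2: at line 2 remove [lznj,azotp,rymy] add [wpamz,xmt] -> 13 lines: krrhy uqy wpamz xmt dkdr ndnl hfet eti vjo pipy rfoyv eae oga
Hunk 3: at line 7 remove [vjo,pipy] add [wumbi,qlpl] -> 13 lines: krrhy uqy wpamz xmt dkdr ndnl hfet eti wumbi qlpl rfoyv eae oga
Hunk 4: at line 1 remove [wpamz] add [qqzs] -> 13 lines: krrhy uqy qqzs xmt dkdr ndnl hfet eti wumbi qlpl rfoyv eae oga
Hunk 5: at line 8 remove [wumbi,qlpl] add [byt,gmrnv] -> 13 lines: krrhy uqy qqzs xmt dkdr ndnl hfet eti byt gmrnv rfoyv eae oga
Hunk 6: at line 7 remove [byt,gmrnv,rfoyv] add [bgts] -> 11 lines: krrhy uqy qqzs xmt dkdr ndnl hfet eti bgts eae oga

Answer: krrhy
uqy
qqzs
xmt
dkdr
ndnl
hfet
eti
bgts
eae
oga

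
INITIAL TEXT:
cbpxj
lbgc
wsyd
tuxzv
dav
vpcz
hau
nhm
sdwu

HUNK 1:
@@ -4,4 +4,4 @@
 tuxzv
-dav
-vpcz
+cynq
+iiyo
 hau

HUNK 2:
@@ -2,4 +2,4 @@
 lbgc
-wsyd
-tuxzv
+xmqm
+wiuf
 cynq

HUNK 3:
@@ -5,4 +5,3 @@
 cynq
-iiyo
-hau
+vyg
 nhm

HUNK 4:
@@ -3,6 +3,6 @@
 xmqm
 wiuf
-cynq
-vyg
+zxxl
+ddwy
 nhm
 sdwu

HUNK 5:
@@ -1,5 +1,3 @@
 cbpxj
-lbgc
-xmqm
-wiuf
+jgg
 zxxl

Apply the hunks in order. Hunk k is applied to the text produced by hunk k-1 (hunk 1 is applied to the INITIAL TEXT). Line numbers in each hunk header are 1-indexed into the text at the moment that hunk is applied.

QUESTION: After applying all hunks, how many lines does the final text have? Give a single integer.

Hunk 1: at line 4 remove [dav,vpcz] add [cynq,iiyo] -> 9 lines: cbpxj lbgc wsyd tuxzv cynq iiyo hau nhm sdwu
Hunk 2: at line 2 remove [wsyd,tuxzv] add [xmqm,wiuf] -> 9 lines: cbpxj lbgc xmqm wiuf cynq iiyo hau nhm sdwu
Hunk 3: at line 5 remove [iiyo,hau] add [vyg] -> 8 lines: cbpxj lbgc xmqm wiuf cynq vyg nhm sdwu
Hunk 4: at line 3 remove [cynq,vyg] add [zxxl,ddwy] -> 8 lines: cbpxj lbgc xmqm wiuf zxxl ddwy nhm sdwu
Hunk 5: at line 1 remove [lbgc,xmqm,wiuf] add [jgg] -> 6 lines: cbpxj jgg zxxl ddwy nhm sdwu
Final line count: 6

Answer: 6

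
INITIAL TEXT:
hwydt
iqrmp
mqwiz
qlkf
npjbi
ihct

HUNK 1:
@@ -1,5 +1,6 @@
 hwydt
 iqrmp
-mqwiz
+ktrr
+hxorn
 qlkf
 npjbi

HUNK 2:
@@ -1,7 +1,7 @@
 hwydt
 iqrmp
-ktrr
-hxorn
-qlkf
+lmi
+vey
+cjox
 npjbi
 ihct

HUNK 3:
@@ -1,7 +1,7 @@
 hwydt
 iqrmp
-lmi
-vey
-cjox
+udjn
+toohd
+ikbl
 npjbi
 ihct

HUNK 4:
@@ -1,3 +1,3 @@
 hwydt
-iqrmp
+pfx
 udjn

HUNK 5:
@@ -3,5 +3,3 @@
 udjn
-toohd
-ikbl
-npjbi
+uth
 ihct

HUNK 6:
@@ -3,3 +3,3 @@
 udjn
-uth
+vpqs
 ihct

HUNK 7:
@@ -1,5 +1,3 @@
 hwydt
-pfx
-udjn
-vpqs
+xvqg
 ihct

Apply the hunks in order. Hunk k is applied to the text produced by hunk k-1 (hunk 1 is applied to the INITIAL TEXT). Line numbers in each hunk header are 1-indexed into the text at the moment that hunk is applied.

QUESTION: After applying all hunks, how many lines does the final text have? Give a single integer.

Hunk 1: at line 1 remove [mqwiz] add [ktrr,hxorn] -> 7 lines: hwydt iqrmp ktrr hxorn qlkf npjbi ihct
Hunk 2: at line 1 remove [ktrr,hxorn,qlkf] add [lmi,vey,cjox] -> 7 lines: hwydt iqrmp lmi vey cjox npjbi ihct
Hunk 3: at line 1 remove [lmi,vey,cjox] add [udjn,toohd,ikbl] -> 7 lines: hwydt iqrmp udjn toohd ikbl npjbi ihct
Hunk 4: at line 1 remove [iqrmp] add [pfx] -> 7 lines: hwydt pfx udjn toohd ikbl npjbi ihct
Hunk 5: at line 3 remove [toohd,ikbl,npjbi] add [uth] -> 5 lines: hwydt pfx udjn uth ihct
Hunk 6: at line 3 remove [uth] add [vpqs] -> 5 lines: hwydt pfx udjn vpqs ihct
Hunk 7: at line 1 remove [pfx,udjn,vpqs] add [xvqg] -> 3 lines: hwydt xvqg ihct
Final line count: 3

Answer: 3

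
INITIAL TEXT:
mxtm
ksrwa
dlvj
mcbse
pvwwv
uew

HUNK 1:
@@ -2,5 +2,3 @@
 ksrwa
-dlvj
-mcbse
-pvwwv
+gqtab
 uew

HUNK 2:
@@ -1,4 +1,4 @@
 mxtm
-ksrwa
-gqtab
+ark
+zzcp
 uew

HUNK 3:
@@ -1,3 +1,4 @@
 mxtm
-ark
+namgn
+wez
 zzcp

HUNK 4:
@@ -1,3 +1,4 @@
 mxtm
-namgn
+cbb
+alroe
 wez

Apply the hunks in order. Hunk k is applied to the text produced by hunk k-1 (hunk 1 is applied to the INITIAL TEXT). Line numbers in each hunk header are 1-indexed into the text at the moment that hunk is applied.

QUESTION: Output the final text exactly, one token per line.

Answer: mxtm
cbb
alroe
wez
zzcp
uew

Derivation:
Hunk 1: at line 2 remove [dlvj,mcbse,pvwwv] add [gqtab] -> 4 lines: mxtm ksrwa gqtab uew
Hunk 2: at line 1 remove [ksrwa,gqtab] add [ark,zzcp] -> 4 lines: mxtm ark zzcp uew
Hunk 3: at line 1 remove [ark] add [namgn,wez] -> 5 lines: mxtm namgn wez zzcp uew
Hunk 4: at line 1 remove [namgn] add [cbb,alroe] -> 6 lines: mxtm cbb alroe wez zzcp uew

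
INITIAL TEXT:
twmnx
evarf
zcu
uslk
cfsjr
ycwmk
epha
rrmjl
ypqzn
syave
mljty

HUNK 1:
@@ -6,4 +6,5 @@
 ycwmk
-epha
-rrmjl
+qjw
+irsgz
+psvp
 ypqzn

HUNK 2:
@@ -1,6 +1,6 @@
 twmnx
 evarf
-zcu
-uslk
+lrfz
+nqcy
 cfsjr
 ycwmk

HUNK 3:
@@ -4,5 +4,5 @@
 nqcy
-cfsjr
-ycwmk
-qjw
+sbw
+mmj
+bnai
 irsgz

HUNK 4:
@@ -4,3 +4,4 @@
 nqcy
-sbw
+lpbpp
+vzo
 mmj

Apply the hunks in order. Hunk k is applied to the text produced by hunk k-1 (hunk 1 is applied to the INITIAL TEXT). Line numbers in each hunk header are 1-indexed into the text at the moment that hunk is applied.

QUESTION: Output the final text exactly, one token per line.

Answer: twmnx
evarf
lrfz
nqcy
lpbpp
vzo
mmj
bnai
irsgz
psvp
ypqzn
syave
mljty

Derivation:
Hunk 1: at line 6 remove [epha,rrmjl] add [qjw,irsgz,psvp] -> 12 lines: twmnx evarf zcu uslk cfsjr ycwmk qjw irsgz psvp ypqzn syave mljty
Hunk 2: at line 1 remove [zcu,uslk] add [lrfz,nqcy] -> 12 lines: twmnx evarf lrfz nqcy cfsjr ycwmk qjw irsgz psvp ypqzn syave mljty
Hunk 3: at line 4 remove [cfsjr,ycwmk,qjw] add [sbw,mmj,bnai] -> 12 lines: twmnx evarf lrfz nqcy sbw mmj bnai irsgz psvp ypqzn syave mljty
Hunk 4: at line 4 remove [sbw] add [lpbpp,vzo] -> 13 lines: twmnx evarf lrfz nqcy lpbpp vzo mmj bnai irsgz psvp ypqzn syave mljty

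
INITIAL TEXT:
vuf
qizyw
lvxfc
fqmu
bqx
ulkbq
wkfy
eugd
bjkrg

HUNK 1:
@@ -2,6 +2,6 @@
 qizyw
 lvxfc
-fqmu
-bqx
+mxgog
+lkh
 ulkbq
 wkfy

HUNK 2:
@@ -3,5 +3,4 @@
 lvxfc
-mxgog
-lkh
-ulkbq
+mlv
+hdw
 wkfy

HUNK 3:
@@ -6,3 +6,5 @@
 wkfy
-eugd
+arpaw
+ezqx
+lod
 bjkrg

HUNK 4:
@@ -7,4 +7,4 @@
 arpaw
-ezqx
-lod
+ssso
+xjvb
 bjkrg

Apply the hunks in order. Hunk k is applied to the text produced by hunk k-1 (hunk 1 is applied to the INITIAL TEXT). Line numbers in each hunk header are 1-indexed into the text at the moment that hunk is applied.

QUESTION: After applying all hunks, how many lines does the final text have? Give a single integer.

Answer: 10

Derivation:
Hunk 1: at line 2 remove [fqmu,bqx] add [mxgog,lkh] -> 9 lines: vuf qizyw lvxfc mxgog lkh ulkbq wkfy eugd bjkrg
Hunk 2: at line 3 remove [mxgog,lkh,ulkbq] add [mlv,hdw] -> 8 lines: vuf qizyw lvxfc mlv hdw wkfy eugd bjkrg
Hunk 3: at line 6 remove [eugd] add [arpaw,ezqx,lod] -> 10 lines: vuf qizyw lvxfc mlv hdw wkfy arpaw ezqx lod bjkrg
Hunk 4: at line 7 remove [ezqx,lod] add [ssso,xjvb] -> 10 lines: vuf qizyw lvxfc mlv hdw wkfy arpaw ssso xjvb bjkrg
Final line count: 10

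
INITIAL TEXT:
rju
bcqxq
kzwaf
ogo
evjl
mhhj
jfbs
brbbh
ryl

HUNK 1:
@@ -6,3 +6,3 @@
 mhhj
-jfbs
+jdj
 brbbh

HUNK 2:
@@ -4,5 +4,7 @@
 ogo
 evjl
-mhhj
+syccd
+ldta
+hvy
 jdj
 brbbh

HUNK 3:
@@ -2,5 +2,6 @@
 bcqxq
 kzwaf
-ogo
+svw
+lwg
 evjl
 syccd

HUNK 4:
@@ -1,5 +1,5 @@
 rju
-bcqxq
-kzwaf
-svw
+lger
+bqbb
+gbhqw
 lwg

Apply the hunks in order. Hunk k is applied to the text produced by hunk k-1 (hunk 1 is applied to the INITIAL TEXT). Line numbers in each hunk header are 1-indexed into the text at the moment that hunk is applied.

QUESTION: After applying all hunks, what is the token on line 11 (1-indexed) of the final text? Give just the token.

Hunk 1: at line 6 remove [jfbs] add [jdj] -> 9 lines: rju bcqxq kzwaf ogo evjl mhhj jdj brbbh ryl
Hunk 2: at line 4 remove [mhhj] add [syccd,ldta,hvy] -> 11 lines: rju bcqxq kzwaf ogo evjl syccd ldta hvy jdj brbbh ryl
Hunk 3: at line 2 remove [ogo] add [svw,lwg] -> 12 lines: rju bcqxq kzwaf svw lwg evjl syccd ldta hvy jdj brbbh ryl
Hunk 4: at line 1 remove [bcqxq,kzwaf,svw] add [lger,bqbb,gbhqw] -> 12 lines: rju lger bqbb gbhqw lwg evjl syccd ldta hvy jdj brbbh ryl
Final line 11: brbbh

Answer: brbbh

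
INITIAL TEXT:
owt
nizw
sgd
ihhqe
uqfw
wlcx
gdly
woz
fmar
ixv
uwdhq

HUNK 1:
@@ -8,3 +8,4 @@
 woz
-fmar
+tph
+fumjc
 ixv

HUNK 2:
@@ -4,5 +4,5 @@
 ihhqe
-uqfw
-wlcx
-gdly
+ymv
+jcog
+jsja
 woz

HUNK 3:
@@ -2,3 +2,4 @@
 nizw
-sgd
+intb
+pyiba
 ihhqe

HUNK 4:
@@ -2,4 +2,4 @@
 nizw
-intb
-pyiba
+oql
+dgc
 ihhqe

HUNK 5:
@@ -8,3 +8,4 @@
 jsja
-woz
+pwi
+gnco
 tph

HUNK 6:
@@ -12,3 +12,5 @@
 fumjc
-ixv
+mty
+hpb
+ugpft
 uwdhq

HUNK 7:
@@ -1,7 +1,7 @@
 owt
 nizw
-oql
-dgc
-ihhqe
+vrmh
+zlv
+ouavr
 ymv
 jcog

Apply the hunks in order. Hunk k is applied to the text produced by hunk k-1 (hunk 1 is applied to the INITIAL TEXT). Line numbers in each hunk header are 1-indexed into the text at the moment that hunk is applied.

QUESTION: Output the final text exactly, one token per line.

Hunk 1: at line 8 remove [fmar] add [tph,fumjc] -> 12 lines: owt nizw sgd ihhqe uqfw wlcx gdly woz tph fumjc ixv uwdhq
Hunk 2: at line 4 remove [uqfw,wlcx,gdly] add [ymv,jcog,jsja] -> 12 lines: owt nizw sgd ihhqe ymv jcog jsja woz tph fumjc ixv uwdhq
Hunk 3: at line 2 remove [sgd] add [intb,pyiba] -> 13 lines: owt nizw intb pyiba ihhqe ymv jcog jsja woz tph fumjc ixv uwdhq
Hunk 4: at line 2 remove [intb,pyiba] add [oql,dgc] -> 13 lines: owt nizw oql dgc ihhqe ymv jcog jsja woz tph fumjc ixv uwdhq
Hunk 5: at line 8 remove [woz] add [pwi,gnco] -> 14 lines: owt nizw oql dgc ihhqe ymv jcog jsja pwi gnco tph fumjc ixv uwdhq
Hunk 6: at line 12 remove [ixv] add [mty,hpb,ugpft] -> 16 lines: owt nizw oql dgc ihhqe ymv jcog jsja pwi gnco tph fumjc mty hpb ugpft uwdhq
Hunk 7: at line 1 remove [oql,dgc,ihhqe] add [vrmh,zlv,ouavr] -> 16 lines: owt nizw vrmh zlv ouavr ymv jcog jsja pwi gnco tph fumjc mty hpb ugpft uwdhq

Answer: owt
nizw
vrmh
zlv
ouavr
ymv
jcog
jsja
pwi
gnco
tph
fumjc
mty
hpb
ugpft
uwdhq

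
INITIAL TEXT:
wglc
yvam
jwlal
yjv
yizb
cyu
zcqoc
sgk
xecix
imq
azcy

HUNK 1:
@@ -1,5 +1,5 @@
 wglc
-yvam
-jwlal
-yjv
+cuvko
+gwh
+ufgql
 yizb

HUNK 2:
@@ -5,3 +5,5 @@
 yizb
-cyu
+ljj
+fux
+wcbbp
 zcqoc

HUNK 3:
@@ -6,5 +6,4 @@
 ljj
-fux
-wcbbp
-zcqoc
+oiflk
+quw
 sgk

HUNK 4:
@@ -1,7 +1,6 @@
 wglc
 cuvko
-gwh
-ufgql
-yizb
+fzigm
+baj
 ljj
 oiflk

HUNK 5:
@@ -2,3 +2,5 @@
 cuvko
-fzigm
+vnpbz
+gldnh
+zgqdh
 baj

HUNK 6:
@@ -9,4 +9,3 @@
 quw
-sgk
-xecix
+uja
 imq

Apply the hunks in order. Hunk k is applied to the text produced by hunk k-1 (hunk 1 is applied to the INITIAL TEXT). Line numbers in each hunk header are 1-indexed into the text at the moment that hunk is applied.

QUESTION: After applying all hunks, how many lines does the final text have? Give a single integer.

Answer: 12

Derivation:
Hunk 1: at line 1 remove [yvam,jwlal,yjv] add [cuvko,gwh,ufgql] -> 11 lines: wglc cuvko gwh ufgql yizb cyu zcqoc sgk xecix imq azcy
Hunk 2: at line 5 remove [cyu] add [ljj,fux,wcbbp] -> 13 lines: wglc cuvko gwh ufgql yizb ljj fux wcbbp zcqoc sgk xecix imq azcy
Hunk 3: at line 6 remove [fux,wcbbp,zcqoc] add [oiflk,quw] -> 12 lines: wglc cuvko gwh ufgql yizb ljj oiflk quw sgk xecix imq azcy
Hunk 4: at line 1 remove [gwh,ufgql,yizb] add [fzigm,baj] -> 11 lines: wglc cuvko fzigm baj ljj oiflk quw sgk xecix imq azcy
Hunk 5: at line 2 remove [fzigm] add [vnpbz,gldnh,zgqdh] -> 13 lines: wglc cuvko vnpbz gldnh zgqdh baj ljj oiflk quw sgk xecix imq azcy
Hunk 6: at line 9 remove [sgk,xecix] add [uja] -> 12 lines: wglc cuvko vnpbz gldnh zgqdh baj ljj oiflk quw uja imq azcy
Final line count: 12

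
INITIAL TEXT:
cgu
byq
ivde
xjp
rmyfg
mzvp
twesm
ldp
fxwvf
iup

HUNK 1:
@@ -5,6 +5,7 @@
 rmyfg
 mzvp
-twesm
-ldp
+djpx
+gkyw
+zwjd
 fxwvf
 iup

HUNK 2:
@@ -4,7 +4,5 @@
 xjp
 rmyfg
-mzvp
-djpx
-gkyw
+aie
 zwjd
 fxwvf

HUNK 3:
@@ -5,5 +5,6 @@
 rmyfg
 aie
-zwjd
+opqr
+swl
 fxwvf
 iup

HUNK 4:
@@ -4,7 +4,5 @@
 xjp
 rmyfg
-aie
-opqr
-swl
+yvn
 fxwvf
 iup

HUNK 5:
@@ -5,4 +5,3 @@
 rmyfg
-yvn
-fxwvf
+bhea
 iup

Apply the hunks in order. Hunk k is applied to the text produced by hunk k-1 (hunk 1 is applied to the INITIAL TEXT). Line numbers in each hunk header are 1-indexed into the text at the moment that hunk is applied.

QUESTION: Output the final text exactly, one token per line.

Answer: cgu
byq
ivde
xjp
rmyfg
bhea
iup

Derivation:
Hunk 1: at line 5 remove [twesm,ldp] add [djpx,gkyw,zwjd] -> 11 lines: cgu byq ivde xjp rmyfg mzvp djpx gkyw zwjd fxwvf iup
Hunk 2: at line 4 remove [mzvp,djpx,gkyw] add [aie] -> 9 lines: cgu byq ivde xjp rmyfg aie zwjd fxwvf iup
Hunk 3: at line 5 remove [zwjd] add [opqr,swl] -> 10 lines: cgu byq ivde xjp rmyfg aie opqr swl fxwvf iup
Hunk 4: at line 4 remove [aie,opqr,swl] add [yvn] -> 8 lines: cgu byq ivde xjp rmyfg yvn fxwvf iup
Hunk 5: at line 5 remove [yvn,fxwvf] add [bhea] -> 7 lines: cgu byq ivde xjp rmyfg bhea iup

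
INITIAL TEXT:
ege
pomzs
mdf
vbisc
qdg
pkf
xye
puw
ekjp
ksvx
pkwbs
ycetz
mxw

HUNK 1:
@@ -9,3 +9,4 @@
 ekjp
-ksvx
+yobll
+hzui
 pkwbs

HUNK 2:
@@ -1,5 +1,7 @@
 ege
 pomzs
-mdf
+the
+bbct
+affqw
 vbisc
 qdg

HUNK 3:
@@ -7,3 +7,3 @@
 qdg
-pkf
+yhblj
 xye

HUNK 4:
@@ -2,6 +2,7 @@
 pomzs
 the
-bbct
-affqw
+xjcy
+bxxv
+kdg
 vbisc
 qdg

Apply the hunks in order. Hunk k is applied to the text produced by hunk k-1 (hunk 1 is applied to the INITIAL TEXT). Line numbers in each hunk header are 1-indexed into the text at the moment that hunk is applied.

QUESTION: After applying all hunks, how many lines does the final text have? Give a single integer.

Answer: 17

Derivation:
Hunk 1: at line 9 remove [ksvx] add [yobll,hzui] -> 14 lines: ege pomzs mdf vbisc qdg pkf xye puw ekjp yobll hzui pkwbs ycetz mxw
Hunk 2: at line 1 remove [mdf] add [the,bbct,affqw] -> 16 lines: ege pomzs the bbct affqw vbisc qdg pkf xye puw ekjp yobll hzui pkwbs ycetz mxw
Hunk 3: at line 7 remove [pkf] add [yhblj] -> 16 lines: ege pomzs the bbct affqw vbisc qdg yhblj xye puw ekjp yobll hzui pkwbs ycetz mxw
Hunk 4: at line 2 remove [bbct,affqw] add [xjcy,bxxv,kdg] -> 17 lines: ege pomzs the xjcy bxxv kdg vbisc qdg yhblj xye puw ekjp yobll hzui pkwbs ycetz mxw
Final line count: 17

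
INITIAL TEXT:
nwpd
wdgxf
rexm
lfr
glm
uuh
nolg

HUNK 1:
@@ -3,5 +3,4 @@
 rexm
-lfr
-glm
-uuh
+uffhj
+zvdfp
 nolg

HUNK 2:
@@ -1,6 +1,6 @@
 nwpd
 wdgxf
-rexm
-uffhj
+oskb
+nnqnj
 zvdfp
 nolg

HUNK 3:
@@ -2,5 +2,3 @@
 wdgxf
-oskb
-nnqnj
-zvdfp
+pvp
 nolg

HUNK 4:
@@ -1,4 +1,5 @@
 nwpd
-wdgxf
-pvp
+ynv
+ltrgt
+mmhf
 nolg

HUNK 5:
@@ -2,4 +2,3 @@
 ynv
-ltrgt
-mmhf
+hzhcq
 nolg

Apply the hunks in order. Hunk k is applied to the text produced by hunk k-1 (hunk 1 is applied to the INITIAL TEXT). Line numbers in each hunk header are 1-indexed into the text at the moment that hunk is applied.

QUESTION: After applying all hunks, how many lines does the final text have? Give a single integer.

Hunk 1: at line 3 remove [lfr,glm,uuh] add [uffhj,zvdfp] -> 6 lines: nwpd wdgxf rexm uffhj zvdfp nolg
Hunk 2: at line 1 remove [rexm,uffhj] add [oskb,nnqnj] -> 6 lines: nwpd wdgxf oskb nnqnj zvdfp nolg
Hunk 3: at line 2 remove [oskb,nnqnj,zvdfp] add [pvp] -> 4 lines: nwpd wdgxf pvp nolg
Hunk 4: at line 1 remove [wdgxf,pvp] add [ynv,ltrgt,mmhf] -> 5 lines: nwpd ynv ltrgt mmhf nolg
Hunk 5: at line 2 remove [ltrgt,mmhf] add [hzhcq] -> 4 lines: nwpd ynv hzhcq nolg
Final line count: 4

Answer: 4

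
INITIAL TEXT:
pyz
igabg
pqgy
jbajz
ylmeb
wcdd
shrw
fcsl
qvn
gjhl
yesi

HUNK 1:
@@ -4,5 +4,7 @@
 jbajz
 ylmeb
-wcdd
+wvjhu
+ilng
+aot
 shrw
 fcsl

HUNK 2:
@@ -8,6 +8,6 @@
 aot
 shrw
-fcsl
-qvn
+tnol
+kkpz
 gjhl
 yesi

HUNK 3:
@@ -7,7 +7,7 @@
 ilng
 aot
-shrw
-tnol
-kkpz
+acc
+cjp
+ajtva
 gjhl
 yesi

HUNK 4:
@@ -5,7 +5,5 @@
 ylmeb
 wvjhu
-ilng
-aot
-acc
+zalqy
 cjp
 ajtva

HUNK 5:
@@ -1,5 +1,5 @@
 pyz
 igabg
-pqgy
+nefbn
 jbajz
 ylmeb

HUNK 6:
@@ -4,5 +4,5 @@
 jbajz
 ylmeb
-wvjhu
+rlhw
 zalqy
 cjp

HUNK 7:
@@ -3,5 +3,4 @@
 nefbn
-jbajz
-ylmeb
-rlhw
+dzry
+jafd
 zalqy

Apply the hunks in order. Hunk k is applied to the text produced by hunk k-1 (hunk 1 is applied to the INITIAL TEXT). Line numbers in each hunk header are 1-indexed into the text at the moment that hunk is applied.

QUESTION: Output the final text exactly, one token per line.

Hunk 1: at line 4 remove [wcdd] add [wvjhu,ilng,aot] -> 13 lines: pyz igabg pqgy jbajz ylmeb wvjhu ilng aot shrw fcsl qvn gjhl yesi
Hunk 2: at line 8 remove [fcsl,qvn] add [tnol,kkpz] -> 13 lines: pyz igabg pqgy jbajz ylmeb wvjhu ilng aot shrw tnol kkpz gjhl yesi
Hunk 3: at line 7 remove [shrw,tnol,kkpz] add [acc,cjp,ajtva] -> 13 lines: pyz igabg pqgy jbajz ylmeb wvjhu ilng aot acc cjp ajtva gjhl yesi
Hunk 4: at line 5 remove [ilng,aot,acc] add [zalqy] -> 11 lines: pyz igabg pqgy jbajz ylmeb wvjhu zalqy cjp ajtva gjhl yesi
Hunk 5: at line 1 remove [pqgy] add [nefbn] -> 11 lines: pyz igabg nefbn jbajz ylmeb wvjhu zalqy cjp ajtva gjhl yesi
Hunk 6: at line 4 remove [wvjhu] add [rlhw] -> 11 lines: pyz igabg nefbn jbajz ylmeb rlhw zalqy cjp ajtva gjhl yesi
Hunk 7: at line 3 remove [jbajz,ylmeb,rlhw] add [dzry,jafd] -> 10 lines: pyz igabg nefbn dzry jafd zalqy cjp ajtva gjhl yesi

Answer: pyz
igabg
nefbn
dzry
jafd
zalqy
cjp
ajtva
gjhl
yesi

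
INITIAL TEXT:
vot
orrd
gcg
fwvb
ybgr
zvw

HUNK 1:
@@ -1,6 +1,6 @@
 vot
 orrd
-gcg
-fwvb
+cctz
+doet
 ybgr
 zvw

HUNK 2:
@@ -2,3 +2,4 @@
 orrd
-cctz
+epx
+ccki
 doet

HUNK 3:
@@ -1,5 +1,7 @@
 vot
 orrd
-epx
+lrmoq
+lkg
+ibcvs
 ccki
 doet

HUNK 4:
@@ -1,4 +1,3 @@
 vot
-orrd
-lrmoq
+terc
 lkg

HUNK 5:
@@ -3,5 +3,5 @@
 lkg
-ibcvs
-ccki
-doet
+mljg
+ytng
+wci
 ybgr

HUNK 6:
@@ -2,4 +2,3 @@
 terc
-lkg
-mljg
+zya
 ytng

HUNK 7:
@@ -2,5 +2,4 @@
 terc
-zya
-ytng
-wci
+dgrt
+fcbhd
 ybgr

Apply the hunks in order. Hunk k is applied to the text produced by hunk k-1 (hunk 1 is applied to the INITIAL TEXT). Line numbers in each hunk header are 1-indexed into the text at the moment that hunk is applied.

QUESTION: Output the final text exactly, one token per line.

Answer: vot
terc
dgrt
fcbhd
ybgr
zvw

Derivation:
Hunk 1: at line 1 remove [gcg,fwvb] add [cctz,doet] -> 6 lines: vot orrd cctz doet ybgr zvw
Hunk 2: at line 2 remove [cctz] add [epx,ccki] -> 7 lines: vot orrd epx ccki doet ybgr zvw
Hunk 3: at line 1 remove [epx] add [lrmoq,lkg,ibcvs] -> 9 lines: vot orrd lrmoq lkg ibcvs ccki doet ybgr zvw
Hunk 4: at line 1 remove [orrd,lrmoq] add [terc] -> 8 lines: vot terc lkg ibcvs ccki doet ybgr zvw
Hunk 5: at line 3 remove [ibcvs,ccki,doet] add [mljg,ytng,wci] -> 8 lines: vot terc lkg mljg ytng wci ybgr zvw
Hunk 6: at line 2 remove [lkg,mljg] add [zya] -> 7 lines: vot terc zya ytng wci ybgr zvw
Hunk 7: at line 2 remove [zya,ytng,wci] add [dgrt,fcbhd] -> 6 lines: vot terc dgrt fcbhd ybgr zvw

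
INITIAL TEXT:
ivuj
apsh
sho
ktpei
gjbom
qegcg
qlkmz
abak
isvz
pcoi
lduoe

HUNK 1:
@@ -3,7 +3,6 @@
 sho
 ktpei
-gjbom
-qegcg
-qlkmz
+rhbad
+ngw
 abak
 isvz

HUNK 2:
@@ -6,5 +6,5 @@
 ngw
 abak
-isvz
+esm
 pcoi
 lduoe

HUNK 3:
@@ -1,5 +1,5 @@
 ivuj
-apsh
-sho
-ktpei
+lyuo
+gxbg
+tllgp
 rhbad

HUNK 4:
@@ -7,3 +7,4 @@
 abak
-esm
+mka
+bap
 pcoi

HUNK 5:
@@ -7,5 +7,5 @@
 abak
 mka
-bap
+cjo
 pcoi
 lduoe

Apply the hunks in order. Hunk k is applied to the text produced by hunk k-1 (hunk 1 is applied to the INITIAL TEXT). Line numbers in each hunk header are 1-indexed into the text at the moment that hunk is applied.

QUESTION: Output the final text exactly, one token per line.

Hunk 1: at line 3 remove [gjbom,qegcg,qlkmz] add [rhbad,ngw] -> 10 lines: ivuj apsh sho ktpei rhbad ngw abak isvz pcoi lduoe
Hunk 2: at line 6 remove [isvz] add [esm] -> 10 lines: ivuj apsh sho ktpei rhbad ngw abak esm pcoi lduoe
Hunk 3: at line 1 remove [apsh,sho,ktpei] add [lyuo,gxbg,tllgp] -> 10 lines: ivuj lyuo gxbg tllgp rhbad ngw abak esm pcoi lduoe
Hunk 4: at line 7 remove [esm] add [mka,bap] -> 11 lines: ivuj lyuo gxbg tllgp rhbad ngw abak mka bap pcoi lduoe
Hunk 5: at line 7 remove [bap] add [cjo] -> 11 lines: ivuj lyuo gxbg tllgp rhbad ngw abak mka cjo pcoi lduoe

Answer: ivuj
lyuo
gxbg
tllgp
rhbad
ngw
abak
mka
cjo
pcoi
lduoe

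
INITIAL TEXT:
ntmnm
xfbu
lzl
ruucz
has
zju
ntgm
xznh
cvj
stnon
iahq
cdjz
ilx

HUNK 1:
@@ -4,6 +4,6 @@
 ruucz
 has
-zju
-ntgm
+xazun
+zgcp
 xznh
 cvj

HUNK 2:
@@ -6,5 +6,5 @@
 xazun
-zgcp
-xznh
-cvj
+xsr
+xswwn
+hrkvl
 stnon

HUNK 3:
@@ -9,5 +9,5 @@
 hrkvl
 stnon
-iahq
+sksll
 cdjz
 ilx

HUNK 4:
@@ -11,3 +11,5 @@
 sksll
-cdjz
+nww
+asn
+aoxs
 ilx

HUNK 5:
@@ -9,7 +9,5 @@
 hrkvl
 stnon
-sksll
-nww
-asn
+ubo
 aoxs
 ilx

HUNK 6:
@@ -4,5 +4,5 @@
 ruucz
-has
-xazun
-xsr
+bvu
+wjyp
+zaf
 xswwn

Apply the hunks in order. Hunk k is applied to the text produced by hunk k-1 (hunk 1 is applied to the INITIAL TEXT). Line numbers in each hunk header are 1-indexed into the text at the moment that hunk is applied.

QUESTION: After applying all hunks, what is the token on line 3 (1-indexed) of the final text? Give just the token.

Answer: lzl

Derivation:
Hunk 1: at line 4 remove [zju,ntgm] add [xazun,zgcp] -> 13 lines: ntmnm xfbu lzl ruucz has xazun zgcp xznh cvj stnon iahq cdjz ilx
Hunk 2: at line 6 remove [zgcp,xznh,cvj] add [xsr,xswwn,hrkvl] -> 13 lines: ntmnm xfbu lzl ruucz has xazun xsr xswwn hrkvl stnon iahq cdjz ilx
Hunk 3: at line 9 remove [iahq] add [sksll] -> 13 lines: ntmnm xfbu lzl ruucz has xazun xsr xswwn hrkvl stnon sksll cdjz ilx
Hunk 4: at line 11 remove [cdjz] add [nww,asn,aoxs] -> 15 lines: ntmnm xfbu lzl ruucz has xazun xsr xswwn hrkvl stnon sksll nww asn aoxs ilx
Hunk 5: at line 9 remove [sksll,nww,asn] add [ubo] -> 13 lines: ntmnm xfbu lzl ruucz has xazun xsr xswwn hrkvl stnon ubo aoxs ilx
Hunk 6: at line 4 remove [has,xazun,xsr] add [bvu,wjyp,zaf] -> 13 lines: ntmnm xfbu lzl ruucz bvu wjyp zaf xswwn hrkvl stnon ubo aoxs ilx
Final line 3: lzl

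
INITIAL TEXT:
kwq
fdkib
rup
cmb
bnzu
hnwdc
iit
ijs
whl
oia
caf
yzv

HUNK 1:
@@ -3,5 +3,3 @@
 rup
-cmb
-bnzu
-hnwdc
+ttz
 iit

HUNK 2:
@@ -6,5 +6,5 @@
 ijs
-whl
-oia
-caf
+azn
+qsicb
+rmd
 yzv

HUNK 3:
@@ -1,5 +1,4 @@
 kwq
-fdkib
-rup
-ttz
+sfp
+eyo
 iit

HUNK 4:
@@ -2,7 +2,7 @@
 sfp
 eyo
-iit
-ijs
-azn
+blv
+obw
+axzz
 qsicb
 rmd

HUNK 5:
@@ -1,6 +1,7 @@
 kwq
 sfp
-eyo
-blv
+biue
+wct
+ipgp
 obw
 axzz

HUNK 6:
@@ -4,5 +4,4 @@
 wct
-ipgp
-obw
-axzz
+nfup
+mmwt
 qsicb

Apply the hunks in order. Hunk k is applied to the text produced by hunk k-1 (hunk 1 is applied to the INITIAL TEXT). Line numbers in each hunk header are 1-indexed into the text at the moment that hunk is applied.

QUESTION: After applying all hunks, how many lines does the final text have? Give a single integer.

Hunk 1: at line 3 remove [cmb,bnzu,hnwdc] add [ttz] -> 10 lines: kwq fdkib rup ttz iit ijs whl oia caf yzv
Hunk 2: at line 6 remove [whl,oia,caf] add [azn,qsicb,rmd] -> 10 lines: kwq fdkib rup ttz iit ijs azn qsicb rmd yzv
Hunk 3: at line 1 remove [fdkib,rup,ttz] add [sfp,eyo] -> 9 lines: kwq sfp eyo iit ijs azn qsicb rmd yzv
Hunk 4: at line 2 remove [iit,ijs,azn] add [blv,obw,axzz] -> 9 lines: kwq sfp eyo blv obw axzz qsicb rmd yzv
Hunk 5: at line 1 remove [eyo,blv] add [biue,wct,ipgp] -> 10 lines: kwq sfp biue wct ipgp obw axzz qsicb rmd yzv
Hunk 6: at line 4 remove [ipgp,obw,axzz] add [nfup,mmwt] -> 9 lines: kwq sfp biue wct nfup mmwt qsicb rmd yzv
Final line count: 9

Answer: 9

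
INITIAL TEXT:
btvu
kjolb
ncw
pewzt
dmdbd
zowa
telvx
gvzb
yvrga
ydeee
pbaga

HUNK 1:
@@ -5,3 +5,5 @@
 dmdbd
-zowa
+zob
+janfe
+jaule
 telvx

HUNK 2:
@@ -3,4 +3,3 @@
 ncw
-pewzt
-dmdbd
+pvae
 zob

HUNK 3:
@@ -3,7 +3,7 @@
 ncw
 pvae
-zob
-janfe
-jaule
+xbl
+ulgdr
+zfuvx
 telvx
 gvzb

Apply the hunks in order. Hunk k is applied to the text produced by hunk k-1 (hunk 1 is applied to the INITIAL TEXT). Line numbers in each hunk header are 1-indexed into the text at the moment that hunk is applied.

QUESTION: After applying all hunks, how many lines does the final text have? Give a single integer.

Hunk 1: at line 5 remove [zowa] add [zob,janfe,jaule] -> 13 lines: btvu kjolb ncw pewzt dmdbd zob janfe jaule telvx gvzb yvrga ydeee pbaga
Hunk 2: at line 3 remove [pewzt,dmdbd] add [pvae] -> 12 lines: btvu kjolb ncw pvae zob janfe jaule telvx gvzb yvrga ydeee pbaga
Hunk 3: at line 3 remove [zob,janfe,jaule] add [xbl,ulgdr,zfuvx] -> 12 lines: btvu kjolb ncw pvae xbl ulgdr zfuvx telvx gvzb yvrga ydeee pbaga
Final line count: 12

Answer: 12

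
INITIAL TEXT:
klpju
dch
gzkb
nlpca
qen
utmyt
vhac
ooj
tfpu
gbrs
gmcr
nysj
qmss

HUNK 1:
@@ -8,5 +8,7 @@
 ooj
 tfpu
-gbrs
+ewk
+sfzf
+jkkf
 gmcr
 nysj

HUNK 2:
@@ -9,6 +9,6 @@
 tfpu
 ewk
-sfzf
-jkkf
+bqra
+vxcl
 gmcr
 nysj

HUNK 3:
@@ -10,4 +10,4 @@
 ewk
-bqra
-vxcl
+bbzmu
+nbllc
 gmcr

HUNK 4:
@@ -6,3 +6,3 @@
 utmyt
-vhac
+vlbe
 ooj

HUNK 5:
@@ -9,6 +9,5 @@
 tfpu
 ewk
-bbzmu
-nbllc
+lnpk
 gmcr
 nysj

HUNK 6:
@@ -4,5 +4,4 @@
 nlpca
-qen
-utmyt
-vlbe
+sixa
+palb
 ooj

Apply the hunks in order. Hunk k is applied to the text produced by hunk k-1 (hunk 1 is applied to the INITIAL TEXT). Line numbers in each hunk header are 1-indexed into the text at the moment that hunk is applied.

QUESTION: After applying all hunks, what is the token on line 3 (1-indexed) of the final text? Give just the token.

Hunk 1: at line 8 remove [gbrs] add [ewk,sfzf,jkkf] -> 15 lines: klpju dch gzkb nlpca qen utmyt vhac ooj tfpu ewk sfzf jkkf gmcr nysj qmss
Hunk 2: at line 9 remove [sfzf,jkkf] add [bqra,vxcl] -> 15 lines: klpju dch gzkb nlpca qen utmyt vhac ooj tfpu ewk bqra vxcl gmcr nysj qmss
Hunk 3: at line 10 remove [bqra,vxcl] add [bbzmu,nbllc] -> 15 lines: klpju dch gzkb nlpca qen utmyt vhac ooj tfpu ewk bbzmu nbllc gmcr nysj qmss
Hunk 4: at line 6 remove [vhac] add [vlbe] -> 15 lines: klpju dch gzkb nlpca qen utmyt vlbe ooj tfpu ewk bbzmu nbllc gmcr nysj qmss
Hunk 5: at line 9 remove [bbzmu,nbllc] add [lnpk] -> 14 lines: klpju dch gzkb nlpca qen utmyt vlbe ooj tfpu ewk lnpk gmcr nysj qmss
Hunk 6: at line 4 remove [qen,utmyt,vlbe] add [sixa,palb] -> 13 lines: klpju dch gzkb nlpca sixa palb ooj tfpu ewk lnpk gmcr nysj qmss
Final line 3: gzkb

Answer: gzkb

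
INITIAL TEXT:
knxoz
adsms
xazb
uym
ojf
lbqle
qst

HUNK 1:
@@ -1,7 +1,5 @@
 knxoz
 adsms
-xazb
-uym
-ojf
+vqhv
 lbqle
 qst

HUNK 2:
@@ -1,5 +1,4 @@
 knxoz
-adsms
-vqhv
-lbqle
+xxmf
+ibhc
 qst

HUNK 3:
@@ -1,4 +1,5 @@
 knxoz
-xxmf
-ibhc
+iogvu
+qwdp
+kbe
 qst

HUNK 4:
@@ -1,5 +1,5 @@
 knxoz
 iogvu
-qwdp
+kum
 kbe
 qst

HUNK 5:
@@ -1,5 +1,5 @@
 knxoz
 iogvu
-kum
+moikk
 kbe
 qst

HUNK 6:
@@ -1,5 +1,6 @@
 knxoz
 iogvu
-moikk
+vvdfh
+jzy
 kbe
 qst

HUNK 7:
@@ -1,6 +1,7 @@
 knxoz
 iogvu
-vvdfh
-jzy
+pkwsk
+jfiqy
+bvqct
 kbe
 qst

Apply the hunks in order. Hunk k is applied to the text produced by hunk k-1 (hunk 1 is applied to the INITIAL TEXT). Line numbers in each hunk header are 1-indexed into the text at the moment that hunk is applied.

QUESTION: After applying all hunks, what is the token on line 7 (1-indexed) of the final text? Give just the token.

Answer: qst

Derivation:
Hunk 1: at line 1 remove [xazb,uym,ojf] add [vqhv] -> 5 lines: knxoz adsms vqhv lbqle qst
Hunk 2: at line 1 remove [adsms,vqhv,lbqle] add [xxmf,ibhc] -> 4 lines: knxoz xxmf ibhc qst
Hunk 3: at line 1 remove [xxmf,ibhc] add [iogvu,qwdp,kbe] -> 5 lines: knxoz iogvu qwdp kbe qst
Hunk 4: at line 1 remove [qwdp] add [kum] -> 5 lines: knxoz iogvu kum kbe qst
Hunk 5: at line 1 remove [kum] add [moikk] -> 5 lines: knxoz iogvu moikk kbe qst
Hunk 6: at line 1 remove [moikk] add [vvdfh,jzy] -> 6 lines: knxoz iogvu vvdfh jzy kbe qst
Hunk 7: at line 1 remove [vvdfh,jzy] add [pkwsk,jfiqy,bvqct] -> 7 lines: knxoz iogvu pkwsk jfiqy bvqct kbe qst
Final line 7: qst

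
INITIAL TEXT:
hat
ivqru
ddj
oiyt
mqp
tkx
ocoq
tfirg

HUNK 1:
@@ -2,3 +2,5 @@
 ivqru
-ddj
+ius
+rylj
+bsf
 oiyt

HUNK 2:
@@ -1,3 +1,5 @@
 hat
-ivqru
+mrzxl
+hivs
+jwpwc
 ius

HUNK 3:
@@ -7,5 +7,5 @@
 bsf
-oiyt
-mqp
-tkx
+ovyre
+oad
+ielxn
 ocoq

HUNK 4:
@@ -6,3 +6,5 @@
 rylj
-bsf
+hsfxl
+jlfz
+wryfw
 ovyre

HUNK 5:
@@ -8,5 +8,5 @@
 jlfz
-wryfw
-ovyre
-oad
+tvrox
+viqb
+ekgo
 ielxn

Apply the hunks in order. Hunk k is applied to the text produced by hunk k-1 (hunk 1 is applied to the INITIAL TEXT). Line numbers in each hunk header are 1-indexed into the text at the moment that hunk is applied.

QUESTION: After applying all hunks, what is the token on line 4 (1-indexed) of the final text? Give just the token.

Answer: jwpwc

Derivation:
Hunk 1: at line 2 remove [ddj] add [ius,rylj,bsf] -> 10 lines: hat ivqru ius rylj bsf oiyt mqp tkx ocoq tfirg
Hunk 2: at line 1 remove [ivqru] add [mrzxl,hivs,jwpwc] -> 12 lines: hat mrzxl hivs jwpwc ius rylj bsf oiyt mqp tkx ocoq tfirg
Hunk 3: at line 7 remove [oiyt,mqp,tkx] add [ovyre,oad,ielxn] -> 12 lines: hat mrzxl hivs jwpwc ius rylj bsf ovyre oad ielxn ocoq tfirg
Hunk 4: at line 6 remove [bsf] add [hsfxl,jlfz,wryfw] -> 14 lines: hat mrzxl hivs jwpwc ius rylj hsfxl jlfz wryfw ovyre oad ielxn ocoq tfirg
Hunk 5: at line 8 remove [wryfw,ovyre,oad] add [tvrox,viqb,ekgo] -> 14 lines: hat mrzxl hivs jwpwc ius rylj hsfxl jlfz tvrox viqb ekgo ielxn ocoq tfirg
Final line 4: jwpwc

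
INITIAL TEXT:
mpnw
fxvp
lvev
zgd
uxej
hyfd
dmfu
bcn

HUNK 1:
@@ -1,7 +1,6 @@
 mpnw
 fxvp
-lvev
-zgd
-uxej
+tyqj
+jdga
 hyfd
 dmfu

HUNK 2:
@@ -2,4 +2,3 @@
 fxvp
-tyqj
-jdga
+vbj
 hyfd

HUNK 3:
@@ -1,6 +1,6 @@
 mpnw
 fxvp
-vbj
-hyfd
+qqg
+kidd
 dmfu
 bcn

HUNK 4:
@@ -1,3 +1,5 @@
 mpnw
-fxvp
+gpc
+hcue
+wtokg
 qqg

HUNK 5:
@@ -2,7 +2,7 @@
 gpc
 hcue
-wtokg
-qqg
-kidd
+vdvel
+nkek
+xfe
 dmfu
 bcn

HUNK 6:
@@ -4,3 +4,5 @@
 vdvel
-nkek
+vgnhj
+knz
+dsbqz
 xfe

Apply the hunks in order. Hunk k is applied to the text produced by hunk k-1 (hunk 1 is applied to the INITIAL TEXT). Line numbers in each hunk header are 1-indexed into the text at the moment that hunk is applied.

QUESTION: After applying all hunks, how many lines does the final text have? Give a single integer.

Hunk 1: at line 1 remove [lvev,zgd,uxej] add [tyqj,jdga] -> 7 lines: mpnw fxvp tyqj jdga hyfd dmfu bcn
Hunk 2: at line 2 remove [tyqj,jdga] add [vbj] -> 6 lines: mpnw fxvp vbj hyfd dmfu bcn
Hunk 3: at line 1 remove [vbj,hyfd] add [qqg,kidd] -> 6 lines: mpnw fxvp qqg kidd dmfu bcn
Hunk 4: at line 1 remove [fxvp] add [gpc,hcue,wtokg] -> 8 lines: mpnw gpc hcue wtokg qqg kidd dmfu bcn
Hunk 5: at line 2 remove [wtokg,qqg,kidd] add [vdvel,nkek,xfe] -> 8 lines: mpnw gpc hcue vdvel nkek xfe dmfu bcn
Hunk 6: at line 4 remove [nkek] add [vgnhj,knz,dsbqz] -> 10 lines: mpnw gpc hcue vdvel vgnhj knz dsbqz xfe dmfu bcn
Final line count: 10

Answer: 10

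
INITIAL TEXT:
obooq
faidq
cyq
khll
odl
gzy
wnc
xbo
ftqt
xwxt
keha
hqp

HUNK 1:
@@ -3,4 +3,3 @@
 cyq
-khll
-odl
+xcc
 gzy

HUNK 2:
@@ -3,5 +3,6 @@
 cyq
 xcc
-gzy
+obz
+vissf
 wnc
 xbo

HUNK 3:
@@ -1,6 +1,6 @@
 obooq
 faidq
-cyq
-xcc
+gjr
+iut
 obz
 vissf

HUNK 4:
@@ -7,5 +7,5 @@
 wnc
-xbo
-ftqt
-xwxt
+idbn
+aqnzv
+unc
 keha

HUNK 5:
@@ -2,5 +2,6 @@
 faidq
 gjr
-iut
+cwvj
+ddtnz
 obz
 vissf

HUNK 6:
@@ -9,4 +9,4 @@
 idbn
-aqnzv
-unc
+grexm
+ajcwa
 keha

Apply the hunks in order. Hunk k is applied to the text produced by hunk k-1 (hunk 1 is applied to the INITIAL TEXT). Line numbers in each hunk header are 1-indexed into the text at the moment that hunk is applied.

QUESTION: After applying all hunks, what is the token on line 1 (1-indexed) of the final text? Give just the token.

Answer: obooq

Derivation:
Hunk 1: at line 3 remove [khll,odl] add [xcc] -> 11 lines: obooq faidq cyq xcc gzy wnc xbo ftqt xwxt keha hqp
Hunk 2: at line 3 remove [gzy] add [obz,vissf] -> 12 lines: obooq faidq cyq xcc obz vissf wnc xbo ftqt xwxt keha hqp
Hunk 3: at line 1 remove [cyq,xcc] add [gjr,iut] -> 12 lines: obooq faidq gjr iut obz vissf wnc xbo ftqt xwxt keha hqp
Hunk 4: at line 7 remove [xbo,ftqt,xwxt] add [idbn,aqnzv,unc] -> 12 lines: obooq faidq gjr iut obz vissf wnc idbn aqnzv unc keha hqp
Hunk 5: at line 2 remove [iut] add [cwvj,ddtnz] -> 13 lines: obooq faidq gjr cwvj ddtnz obz vissf wnc idbn aqnzv unc keha hqp
Hunk 6: at line 9 remove [aqnzv,unc] add [grexm,ajcwa] -> 13 lines: obooq faidq gjr cwvj ddtnz obz vissf wnc idbn grexm ajcwa keha hqp
Final line 1: obooq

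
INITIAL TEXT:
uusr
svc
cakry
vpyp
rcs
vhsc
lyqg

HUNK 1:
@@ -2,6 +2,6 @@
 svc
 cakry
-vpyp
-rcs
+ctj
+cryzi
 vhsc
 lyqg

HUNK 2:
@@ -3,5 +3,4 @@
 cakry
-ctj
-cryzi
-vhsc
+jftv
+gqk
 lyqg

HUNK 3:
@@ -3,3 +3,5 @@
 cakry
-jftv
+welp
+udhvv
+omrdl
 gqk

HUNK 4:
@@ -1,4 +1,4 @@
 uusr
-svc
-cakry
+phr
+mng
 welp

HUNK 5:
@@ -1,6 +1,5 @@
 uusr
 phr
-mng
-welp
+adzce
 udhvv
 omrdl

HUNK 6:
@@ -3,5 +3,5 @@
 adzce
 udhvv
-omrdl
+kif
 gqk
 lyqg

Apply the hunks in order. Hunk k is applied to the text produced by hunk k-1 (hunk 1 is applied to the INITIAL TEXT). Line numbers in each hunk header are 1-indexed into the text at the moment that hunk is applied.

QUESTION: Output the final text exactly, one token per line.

Hunk 1: at line 2 remove [vpyp,rcs] add [ctj,cryzi] -> 7 lines: uusr svc cakry ctj cryzi vhsc lyqg
Hunk 2: at line 3 remove [ctj,cryzi,vhsc] add [jftv,gqk] -> 6 lines: uusr svc cakry jftv gqk lyqg
Hunk 3: at line 3 remove [jftv] add [welp,udhvv,omrdl] -> 8 lines: uusr svc cakry welp udhvv omrdl gqk lyqg
Hunk 4: at line 1 remove [svc,cakry] add [phr,mng] -> 8 lines: uusr phr mng welp udhvv omrdl gqk lyqg
Hunk 5: at line 1 remove [mng,welp] add [adzce] -> 7 lines: uusr phr adzce udhvv omrdl gqk lyqg
Hunk 6: at line 3 remove [omrdl] add [kif] -> 7 lines: uusr phr adzce udhvv kif gqk lyqg

Answer: uusr
phr
adzce
udhvv
kif
gqk
lyqg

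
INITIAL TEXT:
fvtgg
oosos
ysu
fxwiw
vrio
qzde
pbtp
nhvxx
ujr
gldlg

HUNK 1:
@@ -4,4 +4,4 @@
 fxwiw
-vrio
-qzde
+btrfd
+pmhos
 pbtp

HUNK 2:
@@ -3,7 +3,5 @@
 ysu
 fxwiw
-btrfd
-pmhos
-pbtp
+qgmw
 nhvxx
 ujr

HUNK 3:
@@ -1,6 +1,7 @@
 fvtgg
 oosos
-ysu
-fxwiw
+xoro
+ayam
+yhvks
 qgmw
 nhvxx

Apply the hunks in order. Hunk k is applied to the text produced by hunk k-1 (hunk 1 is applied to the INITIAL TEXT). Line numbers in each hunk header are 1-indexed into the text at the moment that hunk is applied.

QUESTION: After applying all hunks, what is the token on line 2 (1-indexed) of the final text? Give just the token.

Hunk 1: at line 4 remove [vrio,qzde] add [btrfd,pmhos] -> 10 lines: fvtgg oosos ysu fxwiw btrfd pmhos pbtp nhvxx ujr gldlg
Hunk 2: at line 3 remove [btrfd,pmhos,pbtp] add [qgmw] -> 8 lines: fvtgg oosos ysu fxwiw qgmw nhvxx ujr gldlg
Hunk 3: at line 1 remove [ysu,fxwiw] add [xoro,ayam,yhvks] -> 9 lines: fvtgg oosos xoro ayam yhvks qgmw nhvxx ujr gldlg
Final line 2: oosos

Answer: oosos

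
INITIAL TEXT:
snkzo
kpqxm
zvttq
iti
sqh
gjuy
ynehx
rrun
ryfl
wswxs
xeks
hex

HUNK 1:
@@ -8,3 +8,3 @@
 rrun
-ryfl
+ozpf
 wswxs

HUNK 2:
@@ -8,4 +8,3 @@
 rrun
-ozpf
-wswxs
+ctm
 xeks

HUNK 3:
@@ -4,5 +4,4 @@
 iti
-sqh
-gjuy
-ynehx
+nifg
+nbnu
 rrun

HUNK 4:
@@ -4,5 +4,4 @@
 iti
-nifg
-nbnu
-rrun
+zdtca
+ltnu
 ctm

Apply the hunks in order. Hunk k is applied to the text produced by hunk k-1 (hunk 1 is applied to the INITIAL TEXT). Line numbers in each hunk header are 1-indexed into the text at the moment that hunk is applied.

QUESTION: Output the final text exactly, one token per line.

Answer: snkzo
kpqxm
zvttq
iti
zdtca
ltnu
ctm
xeks
hex

Derivation:
Hunk 1: at line 8 remove [ryfl] add [ozpf] -> 12 lines: snkzo kpqxm zvttq iti sqh gjuy ynehx rrun ozpf wswxs xeks hex
Hunk 2: at line 8 remove [ozpf,wswxs] add [ctm] -> 11 lines: snkzo kpqxm zvttq iti sqh gjuy ynehx rrun ctm xeks hex
Hunk 3: at line 4 remove [sqh,gjuy,ynehx] add [nifg,nbnu] -> 10 lines: snkzo kpqxm zvttq iti nifg nbnu rrun ctm xeks hex
Hunk 4: at line 4 remove [nifg,nbnu,rrun] add [zdtca,ltnu] -> 9 lines: snkzo kpqxm zvttq iti zdtca ltnu ctm xeks hex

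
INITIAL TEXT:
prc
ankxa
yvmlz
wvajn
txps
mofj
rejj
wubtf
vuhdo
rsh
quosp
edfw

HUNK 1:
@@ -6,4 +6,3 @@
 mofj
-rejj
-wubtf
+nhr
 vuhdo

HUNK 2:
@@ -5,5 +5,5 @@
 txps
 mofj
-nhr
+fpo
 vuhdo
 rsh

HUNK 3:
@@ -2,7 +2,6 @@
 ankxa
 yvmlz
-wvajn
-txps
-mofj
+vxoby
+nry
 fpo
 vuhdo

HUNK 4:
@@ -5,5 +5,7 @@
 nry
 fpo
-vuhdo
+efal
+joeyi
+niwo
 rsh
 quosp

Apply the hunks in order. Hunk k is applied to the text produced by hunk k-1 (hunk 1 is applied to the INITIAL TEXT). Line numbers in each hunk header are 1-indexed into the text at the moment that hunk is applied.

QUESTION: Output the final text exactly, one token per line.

Hunk 1: at line 6 remove [rejj,wubtf] add [nhr] -> 11 lines: prc ankxa yvmlz wvajn txps mofj nhr vuhdo rsh quosp edfw
Hunk 2: at line 5 remove [nhr] add [fpo] -> 11 lines: prc ankxa yvmlz wvajn txps mofj fpo vuhdo rsh quosp edfw
Hunk 3: at line 2 remove [wvajn,txps,mofj] add [vxoby,nry] -> 10 lines: prc ankxa yvmlz vxoby nry fpo vuhdo rsh quosp edfw
Hunk 4: at line 5 remove [vuhdo] add [efal,joeyi,niwo] -> 12 lines: prc ankxa yvmlz vxoby nry fpo efal joeyi niwo rsh quosp edfw

Answer: prc
ankxa
yvmlz
vxoby
nry
fpo
efal
joeyi
niwo
rsh
quosp
edfw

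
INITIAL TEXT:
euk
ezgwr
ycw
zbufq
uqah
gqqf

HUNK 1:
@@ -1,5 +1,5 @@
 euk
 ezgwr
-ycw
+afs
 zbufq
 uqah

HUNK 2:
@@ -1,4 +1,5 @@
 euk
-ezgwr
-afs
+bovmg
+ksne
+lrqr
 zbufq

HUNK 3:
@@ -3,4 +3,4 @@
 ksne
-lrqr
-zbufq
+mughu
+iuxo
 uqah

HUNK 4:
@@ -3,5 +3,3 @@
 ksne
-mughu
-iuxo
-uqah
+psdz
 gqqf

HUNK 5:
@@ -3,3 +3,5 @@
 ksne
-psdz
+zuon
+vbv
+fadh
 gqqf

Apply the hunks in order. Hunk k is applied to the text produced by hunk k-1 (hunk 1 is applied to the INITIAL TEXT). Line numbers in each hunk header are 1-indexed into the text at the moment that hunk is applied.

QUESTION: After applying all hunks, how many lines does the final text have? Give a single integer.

Answer: 7

Derivation:
Hunk 1: at line 1 remove [ycw] add [afs] -> 6 lines: euk ezgwr afs zbufq uqah gqqf
Hunk 2: at line 1 remove [ezgwr,afs] add [bovmg,ksne,lrqr] -> 7 lines: euk bovmg ksne lrqr zbufq uqah gqqf
Hunk 3: at line 3 remove [lrqr,zbufq] add [mughu,iuxo] -> 7 lines: euk bovmg ksne mughu iuxo uqah gqqf
Hunk 4: at line 3 remove [mughu,iuxo,uqah] add [psdz] -> 5 lines: euk bovmg ksne psdz gqqf
Hunk 5: at line 3 remove [psdz] add [zuon,vbv,fadh] -> 7 lines: euk bovmg ksne zuon vbv fadh gqqf
Final line count: 7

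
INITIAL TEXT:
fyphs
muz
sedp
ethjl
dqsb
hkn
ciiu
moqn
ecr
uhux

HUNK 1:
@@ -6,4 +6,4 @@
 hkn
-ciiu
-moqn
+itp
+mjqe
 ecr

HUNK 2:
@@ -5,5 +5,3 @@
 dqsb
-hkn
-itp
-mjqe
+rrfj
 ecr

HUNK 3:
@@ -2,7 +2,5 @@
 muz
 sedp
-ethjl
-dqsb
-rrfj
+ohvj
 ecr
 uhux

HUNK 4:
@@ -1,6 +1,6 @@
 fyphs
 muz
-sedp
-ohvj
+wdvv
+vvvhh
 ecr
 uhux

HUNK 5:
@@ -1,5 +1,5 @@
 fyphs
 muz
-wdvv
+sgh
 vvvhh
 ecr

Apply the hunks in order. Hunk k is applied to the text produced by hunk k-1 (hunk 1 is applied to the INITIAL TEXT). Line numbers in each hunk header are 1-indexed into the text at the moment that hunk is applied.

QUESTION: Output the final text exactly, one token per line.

Hunk 1: at line 6 remove [ciiu,moqn] add [itp,mjqe] -> 10 lines: fyphs muz sedp ethjl dqsb hkn itp mjqe ecr uhux
Hunk 2: at line 5 remove [hkn,itp,mjqe] add [rrfj] -> 8 lines: fyphs muz sedp ethjl dqsb rrfj ecr uhux
Hunk 3: at line 2 remove [ethjl,dqsb,rrfj] add [ohvj] -> 6 lines: fyphs muz sedp ohvj ecr uhux
Hunk 4: at line 1 remove [sedp,ohvj] add [wdvv,vvvhh] -> 6 lines: fyphs muz wdvv vvvhh ecr uhux
Hunk 5: at line 1 remove [wdvv] add [sgh] -> 6 lines: fyphs muz sgh vvvhh ecr uhux

Answer: fyphs
muz
sgh
vvvhh
ecr
uhux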